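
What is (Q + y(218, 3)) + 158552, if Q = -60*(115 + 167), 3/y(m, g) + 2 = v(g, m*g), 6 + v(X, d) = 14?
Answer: 283265/2 ≈ 1.4163e+5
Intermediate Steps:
v(X, d) = 8 (v(X, d) = -6 + 14 = 8)
y(m, g) = 1/2 (y(m, g) = 3/(-2 + 8) = 3/6 = 3*(1/6) = 1/2)
Q = -16920 (Q = -60*282 = -16920)
(Q + y(218, 3)) + 158552 = (-16920 + 1/2) + 158552 = -33839/2 + 158552 = 283265/2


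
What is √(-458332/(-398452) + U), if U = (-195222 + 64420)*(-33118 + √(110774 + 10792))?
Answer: √(42984366046613909463 - 1297915515284738*√121566)/99613 ≈ 65470.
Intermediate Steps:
U = 4331900636 - 130802*√121566 (U = -130802*(-33118 + √121566) = 4331900636 - 130802*√121566 ≈ 4.2863e+9)
√(-458332/(-398452) + U) = √(-458332/(-398452) + (4331900636 - 130802*√121566)) = √(-458332*(-1/398452) + (4331900636 - 130802*√121566)) = √(114583/99613 + (4331900636 - 130802*√121566)) = √(431513618168451/99613 - 130802*√121566)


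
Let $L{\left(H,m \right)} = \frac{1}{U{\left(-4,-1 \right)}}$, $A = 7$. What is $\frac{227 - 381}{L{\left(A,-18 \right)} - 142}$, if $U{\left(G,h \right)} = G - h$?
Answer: $\frac{66}{61} \approx 1.082$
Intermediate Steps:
$L{\left(H,m \right)} = - \frac{1}{3}$ ($L{\left(H,m \right)} = \frac{1}{-4 - -1} = \frac{1}{-4 + 1} = \frac{1}{-3} = - \frac{1}{3}$)
$\frac{227 - 381}{L{\left(A,-18 \right)} - 142} = \frac{227 - 381}{- \frac{1}{3} - 142} = - \frac{154}{- \frac{427}{3}} = \left(-154\right) \left(- \frac{3}{427}\right) = \frac{66}{61}$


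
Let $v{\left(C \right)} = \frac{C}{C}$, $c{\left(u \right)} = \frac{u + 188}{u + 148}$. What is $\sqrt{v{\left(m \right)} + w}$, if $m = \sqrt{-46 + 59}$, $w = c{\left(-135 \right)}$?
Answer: $\frac{\sqrt{858}}{13} \approx 2.2532$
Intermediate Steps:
$c{\left(u \right)} = \frac{188 + u}{148 + u}$
$w = \frac{53}{13}$ ($w = \frac{188 - 135}{148 - 135} = \frac{1}{13} \cdot 53 = \frac{53}{13} \approx 4.0769$)
$m = \sqrt{13} \approx 3.6056$
$v{\left(C \right)} = 1$
$\sqrt{v{\left(m \right)} + w} = \sqrt{1 + \frac{53}{13}} = \sqrt{\frac{66}{13}} = \frac{\sqrt{858}}{13}$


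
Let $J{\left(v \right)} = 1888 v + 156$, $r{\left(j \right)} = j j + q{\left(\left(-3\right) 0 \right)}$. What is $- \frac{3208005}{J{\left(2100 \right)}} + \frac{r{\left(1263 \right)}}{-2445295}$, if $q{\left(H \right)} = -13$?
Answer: $- \frac{4723080646537}{3231829027340} \approx -1.4614$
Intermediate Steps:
$r{\left(j \right)} = -13 + j^{2}$ ($r{\left(j \right)} = j j - 13 = j^{2} - 13 = -13 + j^{2}$)
$J{\left(v \right)} = 156 + 1888 v$
$- \frac{3208005}{J{\left(2100 \right)}} + \frac{r{\left(1263 \right)}}{-2445295} = - \frac{3208005}{156 + 1888 \cdot 2100} + \frac{-13 + 1263^{2}}{-2445295} = - \frac{3208005}{156 + 3964800} + \left(-13 + 1595169\right) \left(- \frac{1}{2445295}\right) = - \frac{3208005}{3964956} + 1595156 \left(- \frac{1}{2445295}\right) = \left(-3208005\right) \frac{1}{3964956} - \frac{1595156}{2445295} = - \frac{1069335}{1321652} - \frac{1595156}{2445295} = - \frac{4723080646537}{3231829027340}$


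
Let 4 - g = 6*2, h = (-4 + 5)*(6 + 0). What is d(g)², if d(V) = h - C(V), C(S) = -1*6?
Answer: 144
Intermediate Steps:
C(S) = -6
h = 6 (h = 1*6 = 6)
g = -8 (g = 4 - 6*2 = 4 - 1*12 = 4 - 12 = -8)
d(V) = 12 (d(V) = 6 - 1*(-6) = 6 + 6 = 12)
d(g)² = 12² = 144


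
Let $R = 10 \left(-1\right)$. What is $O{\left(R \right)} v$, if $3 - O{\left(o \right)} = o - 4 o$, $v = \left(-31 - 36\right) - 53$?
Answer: $3240$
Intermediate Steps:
$v = -120$ ($v = -67 - 53 = -120$)
$R = -10$
$O{\left(o \right)} = 3 + 3 o$ ($O{\left(o \right)} = 3 - \left(o - 4 o\right) = 3 - - 3 o = 3 + 3 o$)
$O{\left(R \right)} v = \left(3 + 3 \left(-10\right)\right) \left(-120\right) = \left(3 - 30\right) \left(-120\right) = \left(-27\right) \left(-120\right) = 3240$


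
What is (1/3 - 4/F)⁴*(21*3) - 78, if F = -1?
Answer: 199225/9 ≈ 22136.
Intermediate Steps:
(1/3 - 4/F)⁴*(21*3) - 78 = (1/3 - 4/(-1))⁴*(21*3) - 78 = (1*(⅓) - 4*(-1))⁴*63 - 78 = (⅓ + 4)⁴*63 - 78 = (13/3)⁴*63 - 78 = (28561/81)*63 - 78 = 199927/9 - 78 = 199225/9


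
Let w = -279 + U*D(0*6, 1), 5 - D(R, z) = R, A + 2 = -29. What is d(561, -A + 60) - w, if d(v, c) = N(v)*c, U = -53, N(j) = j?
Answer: 51595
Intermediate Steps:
A = -31 (A = -2 - 29 = -31)
D(R, z) = 5 - R
w = -544 (w = -279 - 53*(5 - 0*6) = -279 - 53*(5 - 1*0) = -279 - 53*(5 + 0) = -279 - 53*5 = -279 - 265 = -544)
d(v, c) = c*v (d(v, c) = v*c = c*v)
d(561, -A + 60) - w = (-1*(-31) + 60)*561 - 1*(-544) = (31 + 60)*561 + 544 = 91*561 + 544 = 51051 + 544 = 51595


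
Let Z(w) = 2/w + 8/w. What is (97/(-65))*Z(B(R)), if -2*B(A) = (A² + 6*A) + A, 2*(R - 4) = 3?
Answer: 1552/3575 ≈ 0.43413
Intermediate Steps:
R = 11/2 (R = 4 + (½)*3 = 4 + 3/2 = 11/2 ≈ 5.5000)
B(A) = -7*A/2 - A²/2 (B(A) = -((A² + 6*A) + A)/2 = -(A² + 7*A)/2 = -7*A/2 - A²/2)
Z(w) = 10/w
(97/(-65))*Z(B(R)) = (97/(-65))*(10/((-½*11/2*(7 + 11/2)))) = (97*(-1/65))*(10/((-½*11/2*25/2))) = -194/(13*(-275/8)) = -194*(-8)/(13*275) = -97/65*(-16/55) = 1552/3575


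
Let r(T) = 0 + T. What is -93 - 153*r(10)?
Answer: -1623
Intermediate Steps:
r(T) = T
-93 - 153*r(10) = -93 - 153*10 = -93 - 1530 = -1623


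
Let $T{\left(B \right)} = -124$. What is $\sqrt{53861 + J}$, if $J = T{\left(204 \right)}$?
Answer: $\sqrt{53737} \approx 231.81$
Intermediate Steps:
$J = -124$
$\sqrt{53861 + J} = \sqrt{53861 - 124} = \sqrt{53737}$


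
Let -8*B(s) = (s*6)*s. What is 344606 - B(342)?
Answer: 432329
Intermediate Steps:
B(s) = -3*s**2/4 (B(s) = -s*6*s/8 = -6*s*s/8 = -3*s**2/4)
344606 - B(342) = 344606 - (-3)*342**2/4 = 344606 - (-3)*116964/4 = 344606 - 1*(-87723) = 344606 + 87723 = 432329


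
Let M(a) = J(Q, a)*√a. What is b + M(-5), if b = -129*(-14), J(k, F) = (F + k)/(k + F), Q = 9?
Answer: 1806 + I*√5 ≈ 1806.0 + 2.2361*I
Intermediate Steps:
J(k, F) = 1 (J(k, F) = (F + k)/(F + k) = 1)
M(a) = √a (M(a) = 1*√a = √a)
b = 1806
b + M(-5) = 1806 + √(-5) = 1806 + I*√5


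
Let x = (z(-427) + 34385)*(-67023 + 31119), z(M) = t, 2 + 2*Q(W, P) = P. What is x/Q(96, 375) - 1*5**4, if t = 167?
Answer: -2481343141/373 ≈ -6.6524e+6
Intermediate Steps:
Q(W, P) = -1 + P/2
z(M) = 167
x = -1240555008 (x = (167 + 34385)*(-67023 + 31119) = 34552*(-35904) = -1240555008)
x/Q(96, 375) - 1*5**4 = -1240555008/(-1 + (1/2)*375) - 1*5**4 = -1240555008/(-1 + 375/2) - 1*625 = -1240555008/373/2 - 625 = -1240555008*2/373 - 625 = -2481110016/373 - 625 = -2481343141/373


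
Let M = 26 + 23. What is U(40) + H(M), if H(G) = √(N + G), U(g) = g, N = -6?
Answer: 40 + √43 ≈ 46.557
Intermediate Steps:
M = 49
H(G) = √(-6 + G)
U(40) + H(M) = 40 + √(-6 + 49) = 40 + √43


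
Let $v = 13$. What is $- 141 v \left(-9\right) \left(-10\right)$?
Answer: $-164970$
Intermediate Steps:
$- 141 v \left(-9\right) \left(-10\right) = - 141 \cdot 13 \left(-9\right) \left(-10\right) = - 141 \left(\left(-117\right) \left(-10\right)\right) = \left(-141\right) 1170 = -164970$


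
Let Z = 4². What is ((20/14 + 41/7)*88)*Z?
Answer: 71808/7 ≈ 10258.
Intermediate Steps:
Z = 16
((20/14 + 41/7)*88)*Z = ((20/14 + 41/7)*88)*16 = ((20*(1/14) + 41*(⅐))*88)*16 = ((10/7 + 41/7)*88)*16 = ((51/7)*88)*16 = (4488/7)*16 = 71808/7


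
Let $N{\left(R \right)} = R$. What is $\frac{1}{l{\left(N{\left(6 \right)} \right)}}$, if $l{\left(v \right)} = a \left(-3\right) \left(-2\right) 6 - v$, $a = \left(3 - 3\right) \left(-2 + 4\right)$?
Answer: $- \frac{1}{6} \approx -0.16667$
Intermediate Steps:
$a = 0$ ($a = 0 \cdot 2 = 0$)
$l{\left(v \right)} = - v$ ($l{\left(v \right)} = 0 \left(-3\right) \left(-2\right) 6 - v = 0 \cdot 6 \cdot 6 - v = 0 \cdot 36 - v = 0 - v = - v$)
$\frac{1}{l{\left(N{\left(6 \right)} \right)}} = \frac{1}{\left(-1\right) 6} = \frac{1}{-6} = - \frac{1}{6}$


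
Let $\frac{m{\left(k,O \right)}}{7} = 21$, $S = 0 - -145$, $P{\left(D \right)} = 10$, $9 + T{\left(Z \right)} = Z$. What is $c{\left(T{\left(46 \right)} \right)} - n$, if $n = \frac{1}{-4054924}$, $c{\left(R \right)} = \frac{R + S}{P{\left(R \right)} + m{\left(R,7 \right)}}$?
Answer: $\frac{737996325}{636623068} \approx 1.1592$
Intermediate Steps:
$T{\left(Z \right)} = -9 + Z$
$S = 145$ ($S = 0 + 145 = 145$)
$m{\left(k,O \right)} = 147$ ($m{\left(k,O \right)} = 7 \cdot 21 = 147$)
$c{\left(R \right)} = \frac{145}{157} + \frac{R}{157}$ ($c{\left(R \right)} = \frac{R + 145}{10 + 147} = \frac{145 + R}{157} = \left(145 + R\right) \frac{1}{157} = \frac{145}{157} + \frac{R}{157}$)
$n = - \frac{1}{4054924} \approx -2.4661 \cdot 10^{-7}$
$c{\left(T{\left(46 \right)} \right)} - n = \left(\frac{145}{157} + \frac{-9 + 46}{157}\right) - - \frac{1}{4054924} = \left(\frac{145}{157} + \frac{1}{157} \cdot 37\right) + \frac{1}{4054924} = \left(\frac{145}{157} + \frac{37}{157}\right) + \frac{1}{4054924} = \frac{182}{157} + \frac{1}{4054924} = \frac{737996325}{636623068}$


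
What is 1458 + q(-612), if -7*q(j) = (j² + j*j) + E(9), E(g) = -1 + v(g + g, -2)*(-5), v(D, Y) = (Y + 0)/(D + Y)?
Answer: -5911053/56 ≈ -1.0555e+5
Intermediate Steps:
v(D, Y) = Y/(D + Y)
E(g) = -1 + 10/(-2 + 2*g) (E(g) = -1 - 2/((g + g) - 2)*(-5) = -1 - 2/(2*g - 2)*(-5) = -1 - 2/(-2 + 2*g)*(-5) = -1 + 10/(-2 + 2*g))
q(j) = 3/56 - 2*j²/7 (q(j) = -((j² + j*j) + (6 - 1*9)/(-1 + 9))/7 = -((j² + j²) + (6 - 9)/8)/7 = -(2*j² + (⅛)*(-3))/7 = -(2*j² - 3/8)/7 = -(-3/8 + 2*j²)/7 = 3/56 - 2*j²/7)
1458 + q(-612) = 1458 + (3/56 - 2/7*(-612)²) = 1458 + (3/56 - 2/7*374544) = 1458 + (3/56 - 749088/7) = 1458 - 5992701/56 = -5911053/56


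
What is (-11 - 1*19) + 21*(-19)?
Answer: -429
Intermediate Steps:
(-11 - 1*19) + 21*(-19) = (-11 - 19) - 399 = -30 - 399 = -429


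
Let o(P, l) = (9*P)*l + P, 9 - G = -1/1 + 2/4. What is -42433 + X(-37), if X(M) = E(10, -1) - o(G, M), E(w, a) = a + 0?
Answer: -39280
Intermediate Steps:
G = 19/2 (G = 9 - (-1/1 + 2/4) = 9 - (-1*1 + 2*(¼)) = 9 - (-1 + ½) = 9 - 1*(-½) = 9 + ½ = 19/2 ≈ 9.5000)
E(w, a) = a
o(P, l) = P + 9*P*l (o(P, l) = 9*P*l + P = P + 9*P*l)
X(M) = -21/2 - 171*M/2 (X(M) = -1 - 19*(1 + 9*M)/2 = -1 - (19/2 + 171*M/2) = -1 + (-19/2 - 171*M/2) = -21/2 - 171*M/2)
-42433 + X(-37) = -42433 + (-21/2 - 171/2*(-37)) = -42433 + (-21/2 + 6327/2) = -42433 + 3153 = -39280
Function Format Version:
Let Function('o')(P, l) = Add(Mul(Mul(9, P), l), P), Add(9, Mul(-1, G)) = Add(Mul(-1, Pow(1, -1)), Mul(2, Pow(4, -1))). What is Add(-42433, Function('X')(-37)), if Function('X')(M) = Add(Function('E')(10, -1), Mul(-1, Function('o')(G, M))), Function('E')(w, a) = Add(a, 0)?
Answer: -39280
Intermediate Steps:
G = Rational(19, 2) (G = Add(9, Mul(-1, Add(Mul(-1, Pow(1, -1)), Mul(2, Pow(4, -1))))) = Add(9, Mul(-1, Add(Mul(-1, 1), Mul(2, Rational(1, 4))))) = Add(9, Mul(-1, Add(-1, Rational(1, 2)))) = Add(9, Mul(-1, Rational(-1, 2))) = Add(9, Rational(1, 2)) = Rational(19, 2) ≈ 9.5000)
Function('E')(w, a) = a
Function('o')(P, l) = Add(P, Mul(9, P, l)) (Function('o')(P, l) = Add(Mul(9, P, l), P) = Add(P, Mul(9, P, l)))
Function('X')(M) = Add(Rational(-21, 2), Mul(Rational(-171, 2), M)) (Function('X')(M) = Add(-1, Mul(-1, Mul(Rational(19, 2), Add(1, Mul(9, M))))) = Add(-1, Mul(-1, Add(Rational(19, 2), Mul(Rational(171, 2), M)))) = Add(-1, Add(Rational(-19, 2), Mul(Rational(-171, 2), M))) = Add(Rational(-21, 2), Mul(Rational(-171, 2), M)))
Add(-42433, Function('X')(-37)) = Add(-42433, Add(Rational(-21, 2), Mul(Rational(-171, 2), -37))) = Add(-42433, Add(Rational(-21, 2), Rational(6327, 2))) = Add(-42433, 3153) = -39280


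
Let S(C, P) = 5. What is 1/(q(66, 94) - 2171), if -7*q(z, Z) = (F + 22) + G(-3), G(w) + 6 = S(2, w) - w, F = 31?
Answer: -7/15252 ≈ -0.00045896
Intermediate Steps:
G(w) = -1 - w (G(w) = -6 + (5 - w) = -1 - w)
q(z, Z) = -55/7 (q(z, Z) = -((31 + 22) + (-1 - 1*(-3)))/7 = -(53 + (-1 + 3))/7 = -(53 + 2)/7 = -1/7*55 = -55/7)
1/(q(66, 94) - 2171) = 1/(-55/7 - 2171) = 1/(-15252/7) = -7/15252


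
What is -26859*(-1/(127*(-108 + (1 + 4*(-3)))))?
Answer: -3837/2159 ≈ -1.7772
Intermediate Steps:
-26859*(-1/(127*(-108 + (1 + 4*(-3))))) = -26859*(-1/(127*(-108 + (1 - 12)))) = -26859*(-1/(127*(-108 - 11))) = -26859/((-127*(-119))) = -26859/15113 = -26859*1/15113 = -3837/2159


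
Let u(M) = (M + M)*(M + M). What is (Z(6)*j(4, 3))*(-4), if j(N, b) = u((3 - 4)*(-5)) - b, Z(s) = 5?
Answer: -1940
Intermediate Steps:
u(M) = 4*M² (u(M) = (2*M)*(2*M) = 4*M²)
j(N, b) = 100 - b (j(N, b) = 4*((3 - 4)*(-5))² - b = 4*(-1*(-5))² - b = 4*5² - b = 4*25 - b = 100 - b)
(Z(6)*j(4, 3))*(-4) = (5*(100 - 1*3))*(-4) = (5*(100 - 3))*(-4) = (5*97)*(-4) = 485*(-4) = -1940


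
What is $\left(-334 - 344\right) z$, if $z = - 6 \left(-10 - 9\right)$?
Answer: $-77292$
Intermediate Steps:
$z = 114$ ($z = \left(-6\right) \left(-19\right) = 114$)
$\left(-334 - 344\right) z = \left(-334 - 344\right) 114 = \left(-678\right) 114 = -77292$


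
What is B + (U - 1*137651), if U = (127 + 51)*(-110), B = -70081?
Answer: -227312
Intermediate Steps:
U = -19580 (U = 178*(-110) = -19580)
B + (U - 1*137651) = -70081 + (-19580 - 1*137651) = -70081 + (-19580 - 137651) = -70081 - 157231 = -227312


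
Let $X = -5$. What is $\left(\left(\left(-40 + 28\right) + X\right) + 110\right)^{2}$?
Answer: $8649$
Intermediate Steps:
$\left(\left(\left(-40 + 28\right) + X\right) + 110\right)^{2} = \left(\left(\left(-40 + 28\right) - 5\right) + 110\right)^{2} = \left(\left(-12 - 5\right) + 110\right)^{2} = \left(-17 + 110\right)^{2} = 93^{2} = 8649$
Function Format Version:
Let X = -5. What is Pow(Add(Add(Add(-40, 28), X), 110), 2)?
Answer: 8649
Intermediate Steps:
Pow(Add(Add(Add(-40, 28), X), 110), 2) = Pow(Add(Add(Add(-40, 28), -5), 110), 2) = Pow(Add(Add(-12, -5), 110), 2) = Pow(Add(-17, 110), 2) = Pow(93, 2) = 8649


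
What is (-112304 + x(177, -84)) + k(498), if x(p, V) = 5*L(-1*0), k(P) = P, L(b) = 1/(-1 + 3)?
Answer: -223607/2 ≈ -1.1180e+5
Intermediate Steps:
L(b) = 1/2
x(p, V) = 5/2 (x(p, V) = 5*(1/2) = 5/2)
(-112304 + x(177, -84)) + k(498) = (-112304 + 5/2) + 498 = -224603/2 + 498 = -223607/2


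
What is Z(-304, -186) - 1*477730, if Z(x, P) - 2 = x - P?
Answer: -477846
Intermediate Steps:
Z(x, P) = 2 + x - P (Z(x, P) = 2 + (x - P) = 2 + x - P)
Z(-304, -186) - 1*477730 = (2 - 304 - 1*(-186)) - 1*477730 = (2 - 304 + 186) - 477730 = -116 - 477730 = -477846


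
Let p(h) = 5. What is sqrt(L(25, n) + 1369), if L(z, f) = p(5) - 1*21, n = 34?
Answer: sqrt(1353) ≈ 36.783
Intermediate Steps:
L(z, f) = -16 (L(z, f) = 5 - 1*21 = 5 - 21 = -16)
sqrt(L(25, n) + 1369) = sqrt(-16 + 1369) = sqrt(1353)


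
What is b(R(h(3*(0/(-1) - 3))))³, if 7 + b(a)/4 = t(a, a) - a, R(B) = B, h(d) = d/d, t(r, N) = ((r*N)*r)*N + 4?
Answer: -1728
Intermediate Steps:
t(r, N) = 4 + N²*r² (t(r, N) = ((N*r)*r)*N + 4 = (N*r²)*N + 4 = N²*r² + 4 = 4 + N²*r²)
h(d) = 1
b(a) = -12 - 4*a + 4*a⁴ (b(a) = -28 + 4*((4 + a²*a²) - a) = -28 + 4*((4 + a⁴) - a) = -28 + 4*(4 + a⁴ - a) = -28 + (16 - 4*a + 4*a⁴) = -12 - 4*a + 4*a⁴)
b(R(h(3*(0/(-1) - 3))))³ = (-12 - 4*1 + 4*1⁴)³ = (-12 - 4 + 4*1)³ = (-12 - 4 + 4)³ = (-12)³ = -1728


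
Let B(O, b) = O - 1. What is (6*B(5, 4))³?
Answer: 13824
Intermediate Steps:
B(O, b) = -1 + O
(6*B(5, 4))³ = (6*(-1 + 5))³ = (6*4)³ = 24³ = 13824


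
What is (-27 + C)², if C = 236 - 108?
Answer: 10201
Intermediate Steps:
C = 128
(-27 + C)² = (-27 + 128)² = 101² = 10201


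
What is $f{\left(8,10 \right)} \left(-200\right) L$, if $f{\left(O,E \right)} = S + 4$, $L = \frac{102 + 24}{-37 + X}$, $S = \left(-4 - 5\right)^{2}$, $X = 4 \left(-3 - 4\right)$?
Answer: $\frac{428400}{13} \approx 32954.0$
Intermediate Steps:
$X = -28$ ($X = 4 \left(-7\right) = -28$)
$S = 81$ ($S = \left(-9\right)^{2} = 81$)
$L = - \frac{126}{65}$ ($L = \frac{102 + 24}{-37 - 28} = \frac{126}{-65} = 126 \left(- \frac{1}{65}\right) = - \frac{126}{65} \approx -1.9385$)
$f{\left(O,E \right)} = 85$ ($f{\left(O,E \right)} = 81 + 4 = 85$)
$f{\left(8,10 \right)} \left(-200\right) L = 85 \left(-200\right) \left(- \frac{126}{65}\right) = \left(-17000\right) \left(- \frac{126}{65}\right) = \frac{428400}{13}$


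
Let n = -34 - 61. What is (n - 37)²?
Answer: 17424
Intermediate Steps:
n = -95
(n - 37)² = (-95 - 37)² = (-132)² = 17424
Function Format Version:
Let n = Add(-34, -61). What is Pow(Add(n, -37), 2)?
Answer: 17424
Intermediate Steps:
n = -95
Pow(Add(n, -37), 2) = Pow(Add(-95, -37), 2) = Pow(-132, 2) = 17424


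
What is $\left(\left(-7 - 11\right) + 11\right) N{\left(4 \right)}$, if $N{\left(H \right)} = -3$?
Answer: $21$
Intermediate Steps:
$\left(\left(-7 - 11\right) + 11\right) N{\left(4 \right)} = \left(\left(-7 - 11\right) + 11\right) \left(-3\right) = \left(-18 + 11\right) \left(-3\right) = \left(-7\right) \left(-3\right) = 21$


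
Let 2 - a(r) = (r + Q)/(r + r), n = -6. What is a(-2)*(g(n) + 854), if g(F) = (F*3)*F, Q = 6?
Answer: 2886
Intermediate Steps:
a(r) = 2 - (6 + r)/(2*r) (a(r) = 2 - (r + 6)/(r + r) = 2 - (6 + r)/(2*r))
g(F) = 3*F**2 (g(F) = (3*F)*F = 3*F**2)
a(-2)*(g(n) + 854) = (3/2 - 3/(-2))*(3*(-6)**2 + 854) = (3/2 - 3*(-1/2))*(3*36 + 854) = (3/2 + 3/2)*(108 + 854) = 3*962 = 2886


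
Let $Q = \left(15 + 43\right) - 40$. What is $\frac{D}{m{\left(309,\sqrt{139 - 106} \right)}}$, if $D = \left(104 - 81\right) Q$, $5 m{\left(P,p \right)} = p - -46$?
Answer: $\frac{95220}{2083} - \frac{2070 \sqrt{33}}{2083} \approx 40.004$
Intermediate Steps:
$Q = 18$ ($Q = 58 - 40 = 18$)
$m{\left(P,p \right)} = \frac{46}{5} + \frac{p}{5}$ ($m{\left(P,p \right)} = \frac{p - -46}{5} = \frac{p + 46}{5} = \frac{46 + p}{5} = \frac{46}{5} + \frac{p}{5}$)
$D = 414$ ($D = \left(104 - 81\right) 18 = 23 \cdot 18 = 414$)
$\frac{D}{m{\left(309,\sqrt{139 - 106} \right)}} = \frac{414}{\frac{46}{5} + \frac{\sqrt{139 - 106}}{5}} = \frac{414}{\frac{46}{5} + \frac{\sqrt{33}}{5}}$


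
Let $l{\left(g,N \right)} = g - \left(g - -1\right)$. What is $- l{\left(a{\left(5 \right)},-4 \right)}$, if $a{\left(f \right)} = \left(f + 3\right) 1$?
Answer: $1$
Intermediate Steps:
$a{\left(f \right)} = 3 + f$ ($a{\left(f \right)} = \left(3 + f\right) 1 = 3 + f$)
$l{\left(g,N \right)} = -1$ ($l{\left(g,N \right)} = g - \left(g + 1\right) = g - \left(1 + g\right) = -1$)
$- l{\left(a{\left(5 \right)},-4 \right)} = \left(-1\right) \left(-1\right) = 1$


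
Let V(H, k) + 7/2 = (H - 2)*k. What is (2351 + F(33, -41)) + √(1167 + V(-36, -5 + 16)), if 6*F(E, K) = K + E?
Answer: 7049/3 + √2982/2 ≈ 2377.0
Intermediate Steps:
F(E, K) = E/6 + K/6 (F(E, K) = (K + E)/6 = (E + K)/6 = E/6 + K/6)
V(H, k) = -7/2 + k*(-2 + H) (V(H, k) = -7/2 + (H - 2)*k = -7/2 + (-2 + H)*k = -7/2 + k*(-2 + H))
(2351 + F(33, -41)) + √(1167 + V(-36, -5 + 16)) = (2351 + ((⅙)*33 + (⅙)*(-41))) + √(1167 + (-7/2 - 2*(-5 + 16) - 36*(-5 + 16))) = (2351 + (11/2 - 41/6)) + √(1167 + (-7/2 - 2*11 - 36*11)) = (2351 - 4/3) + √(1167 + (-7/2 - 22 - 396)) = 7049/3 + √(1167 - 843/2) = 7049/3 + √(1491/2) = 7049/3 + √2982/2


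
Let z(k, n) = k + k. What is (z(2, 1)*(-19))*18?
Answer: -1368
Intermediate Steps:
z(k, n) = 2*k
(z(2, 1)*(-19))*18 = ((2*2)*(-19))*18 = (4*(-19))*18 = -76*18 = -1368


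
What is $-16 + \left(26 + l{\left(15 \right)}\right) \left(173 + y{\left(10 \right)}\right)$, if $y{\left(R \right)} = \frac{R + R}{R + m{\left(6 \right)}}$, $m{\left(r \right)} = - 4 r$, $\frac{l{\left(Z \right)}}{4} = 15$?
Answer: $\frac{103174}{7} \approx 14739.0$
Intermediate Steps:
$l{\left(Z \right)} = 60$ ($l{\left(Z \right)} = 4 \cdot 15 = 60$)
$y{\left(R \right)} = \frac{2 R}{-24 + R}$ ($y{\left(R \right)} = \frac{R + R}{R - 24} = \frac{2 R}{R - 24} = \frac{2 R}{-24 + R}$)
$-16 + \left(26 + l{\left(15 \right)}\right) \left(173 + y{\left(10 \right)}\right) = -16 + \left(26 + 60\right) \left(173 + 2 \cdot 10 \frac{1}{-24 + 10}\right) = -16 + 86 \left(173 + 2 \cdot 10 \frac{1}{-14}\right) = -16 + 86 \left(173 + 2 \cdot 10 \left(- \frac{1}{14}\right)\right) = -16 + 86 \left(173 - \frac{10}{7}\right) = -16 + 86 \cdot \frac{1201}{7} = -16 + \frac{103286}{7} = \frac{103174}{7}$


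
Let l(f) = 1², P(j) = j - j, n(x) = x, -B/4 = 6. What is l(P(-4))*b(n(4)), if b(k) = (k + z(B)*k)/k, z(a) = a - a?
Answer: 1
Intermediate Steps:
B = -24 (B = -4*6 = -24)
P(j) = 0
z(a) = 0
l(f) = 1
b(k) = 1 (b(k) = (k + 0*k)/k = (k + 0)/k = k/k = 1)
l(P(-4))*b(n(4)) = 1*1 = 1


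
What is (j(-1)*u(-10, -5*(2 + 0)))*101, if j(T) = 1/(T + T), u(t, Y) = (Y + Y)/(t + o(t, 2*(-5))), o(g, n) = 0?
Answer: -101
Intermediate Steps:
u(t, Y) = 2*Y/t (u(t, Y) = (Y + Y)/(t + 0) = (2*Y)/t = 2*Y/t)
j(T) = 1/(2*T)
(j(-1)*u(-10, -5*(2 + 0)))*101 = (((1/2)/(-1))*(2*(-5*(2 + 0))/(-10)))*101 = (((1/2)*(-1))*(2*(-5*2)*(-1/10)))*101 = -(-10)*(-1)/10*101 = -1/2*2*101 = -1*101 = -101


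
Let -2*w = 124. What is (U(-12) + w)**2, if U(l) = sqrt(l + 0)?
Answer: 3832 - 248*I*sqrt(3) ≈ 3832.0 - 429.55*I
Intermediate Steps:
U(l) = sqrt(l)
w = -62 (w = -1/2*124 = -62)
(U(-12) + w)**2 = (sqrt(-12) - 62)**2 = (2*I*sqrt(3) - 62)**2 = (-62 + 2*I*sqrt(3))**2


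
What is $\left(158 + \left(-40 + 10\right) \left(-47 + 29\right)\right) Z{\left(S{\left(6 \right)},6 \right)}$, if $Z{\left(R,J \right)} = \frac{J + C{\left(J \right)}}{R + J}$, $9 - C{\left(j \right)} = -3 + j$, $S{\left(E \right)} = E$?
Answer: $698$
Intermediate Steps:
$C{\left(j \right)} = 12 - j$ ($C{\left(j \right)} = 9 - \left(-3 + j\right) = 12 - j$)
$Z{\left(R,J \right)} = \frac{12}{J + R}$ ($Z{\left(R,J \right)} = \frac{J - \left(-12 + J\right)}{R + J} = \frac{12}{J + R}$)
$\left(158 + \left(-40 + 10\right) \left(-47 + 29\right)\right) Z{\left(S{\left(6 \right)},6 \right)} = \left(158 + \left(-40 + 10\right) \left(-47 + 29\right)\right) \frac{12}{6 + 6} = \left(158 - -540\right) \frac{12}{12} = \left(158 + 540\right) 12 \cdot \frac{1}{12} = 698 \cdot 1 = 698$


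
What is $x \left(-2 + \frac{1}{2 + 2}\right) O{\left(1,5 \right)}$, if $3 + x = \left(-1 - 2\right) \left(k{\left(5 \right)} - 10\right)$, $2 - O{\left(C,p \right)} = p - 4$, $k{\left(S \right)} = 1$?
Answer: $-42$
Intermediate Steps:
$O{\left(C,p \right)} = 6 - p$ ($O{\left(C,p \right)} = 2 - \left(p - 4\right) = 2 - \left(-4 + p\right) = 6 - p$)
$x = 24$ ($x = -3 + \left(-1 - 2\right) \left(1 - 10\right) = -3 - -27 = -3 + 27 = 24$)
$x \left(-2 + \frac{1}{2 + 2}\right) O{\left(1,5 \right)} = 24 \left(-2 + \frac{1}{2 + 2}\right) \left(6 - 5\right) = 24 \left(-2 + \frac{1}{4}\right) \left(6 - 5\right) = 24 \left(-2 + \frac{1}{4}\right) 1 = 24 \left(\left(- \frac{7}{4}\right) 1\right) = 24 \left(- \frac{7}{4}\right) = -42$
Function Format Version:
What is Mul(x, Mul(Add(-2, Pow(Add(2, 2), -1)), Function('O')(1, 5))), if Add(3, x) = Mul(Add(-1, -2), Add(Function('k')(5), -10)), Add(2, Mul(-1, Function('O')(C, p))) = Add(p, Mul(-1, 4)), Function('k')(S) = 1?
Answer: -42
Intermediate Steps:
Function('O')(C, p) = Add(6, Mul(-1, p)) (Function('O')(C, p) = Add(2, Mul(-1, Add(p, Mul(-1, 4)))) = Add(2, Mul(-1, Add(p, -4))) = Add(2, Mul(-1, Add(-4, p))) = Add(2, Add(4, Mul(-1, p))) = Add(6, Mul(-1, p)))
x = 24 (x = Add(-3, Mul(Add(-1, -2), Add(1, -10))) = Add(-3, Mul(-3, -9)) = Add(-3, 27) = 24)
Mul(x, Mul(Add(-2, Pow(Add(2, 2), -1)), Function('O')(1, 5))) = Mul(24, Mul(Add(-2, Pow(Add(2, 2), -1)), Add(6, Mul(-1, 5)))) = Mul(24, Mul(Add(-2, Pow(4, -1)), Add(6, -5))) = Mul(24, Mul(Add(-2, Rational(1, 4)), 1)) = Mul(24, Mul(Rational(-7, 4), 1)) = Mul(24, Rational(-7, 4)) = -42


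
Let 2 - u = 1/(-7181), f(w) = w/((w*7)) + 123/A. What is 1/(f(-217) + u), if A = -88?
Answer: 4423496/3296695 ≈ 1.3418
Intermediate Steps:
f(w) = -773/616 (f(w) = w/((w*7)) + 123/(-88) = w/((7*w)) + 123*(-1/88) = w*(1/(7*w)) - 123/88 = ⅐ - 123/88 = -773/616)
u = 14363/7181 (u = 2 - 1/(-7181) = 2 - 1*(-1/7181) = 2 + 1/7181 = 14363/7181 ≈ 2.0001)
1/(f(-217) + u) = 1/(-773/616 + 14363/7181) = 1/(3296695/4423496) = 4423496/3296695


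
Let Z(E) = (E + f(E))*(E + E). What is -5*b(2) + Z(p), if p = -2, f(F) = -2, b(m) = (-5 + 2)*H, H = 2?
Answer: 46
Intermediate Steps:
b(m) = -6 (b(m) = (-5 + 2)*2 = -3*2 = -6)
Z(E) = 2*E*(-2 + E) (Z(E) = (E - 2)*(E + E) = (-2 + E)*(2*E) = 2*E*(-2 + E))
-5*b(2) + Z(p) = -5*(-6) + 2*(-2)*(-2 - 2) = 30 + 2*(-2)*(-4) = 30 + 16 = 46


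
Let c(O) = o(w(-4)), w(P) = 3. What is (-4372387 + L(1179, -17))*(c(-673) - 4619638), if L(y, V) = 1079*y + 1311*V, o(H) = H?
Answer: 14424962735455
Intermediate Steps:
c(O) = 3
(-4372387 + L(1179, -17))*(c(-673) - 4619638) = (-4372387 + (1079*1179 + 1311*(-17)))*(3 - 4619638) = (-4372387 + (1272141 - 22287))*(-4619635) = (-4372387 + 1249854)*(-4619635) = -3122533*(-4619635) = 14424962735455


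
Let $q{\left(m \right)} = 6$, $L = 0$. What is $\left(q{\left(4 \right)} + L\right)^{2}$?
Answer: $36$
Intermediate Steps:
$\left(q{\left(4 \right)} + L\right)^{2} = \left(6 + 0\right)^{2} = 6^{2} = 36$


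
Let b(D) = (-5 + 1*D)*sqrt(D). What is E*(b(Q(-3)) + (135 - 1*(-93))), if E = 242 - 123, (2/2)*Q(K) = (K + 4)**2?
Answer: 26656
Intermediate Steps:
Q(K) = (4 + K)**2 (Q(K) = (K + 4)**2 = (4 + K)**2)
E = 119
b(D) = sqrt(D)*(-5 + D) (b(D) = (-5 + D)*sqrt(D) = sqrt(D)*(-5 + D))
E*(b(Q(-3)) + (135 - 1*(-93))) = 119*(sqrt((4 - 3)**2)*(-5 + (4 - 3)**2) + (135 - 1*(-93))) = 119*(sqrt(1**2)*(-5 + 1**2) + (135 + 93)) = 119*(sqrt(1)*(-5 + 1) + 228) = 119*(1*(-4) + 228) = 119*(-4 + 228) = 119*224 = 26656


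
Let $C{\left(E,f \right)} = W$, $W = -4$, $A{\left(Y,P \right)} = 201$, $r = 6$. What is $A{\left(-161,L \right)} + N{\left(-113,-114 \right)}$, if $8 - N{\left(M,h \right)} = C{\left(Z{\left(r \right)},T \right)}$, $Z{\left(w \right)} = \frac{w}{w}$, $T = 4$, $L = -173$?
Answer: $213$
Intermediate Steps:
$Z{\left(w \right)} = 1$
$C{\left(E,f \right)} = -4$
$N{\left(M,h \right)} = 12$ ($N{\left(M,h \right)} = 8 - -4 = 8 + 4 = 12$)
$A{\left(-161,L \right)} + N{\left(-113,-114 \right)} = 201 + 12 = 213$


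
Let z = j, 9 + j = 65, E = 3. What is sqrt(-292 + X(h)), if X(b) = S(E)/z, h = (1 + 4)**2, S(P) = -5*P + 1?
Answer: I*sqrt(1169)/2 ≈ 17.095*I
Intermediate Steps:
S(P) = 1 - 5*P
j = 56 (j = -9 + 65 = 56)
z = 56
h = 25 (h = 5**2 = 25)
X(b) = -1/4 (X(b) = (1 - 5*3)/56 = (1 - 15)*(1/56) = -14*1/56 = -1/4)
sqrt(-292 + X(h)) = sqrt(-292 - 1/4) = sqrt(-1169/4) = I*sqrt(1169)/2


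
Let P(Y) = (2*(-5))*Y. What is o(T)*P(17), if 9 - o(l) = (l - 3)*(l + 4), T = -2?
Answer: -3230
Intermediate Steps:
P(Y) = -10*Y
o(l) = 9 - (-3 + l)*(4 + l) (o(l) = 9 - (l - 3)*(l + 4) = 9 - (-3 + l)*(4 + l))
o(T)*P(17) = (21 - 1*(-2) - 1*(-2)**2)*(-10*17) = (21 + 2 - 1*4)*(-170) = (21 + 2 - 4)*(-170) = 19*(-170) = -3230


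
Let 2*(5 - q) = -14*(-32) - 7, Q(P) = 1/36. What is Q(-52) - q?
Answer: 7759/36 ≈ 215.53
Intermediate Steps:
Q(P) = 1/36
q = -431/2 (q = 5 - (-14*(-32) - 7)/2 = 5 - (448 - 7)/2 = 5 - ½*441 = 5 - 441/2 = -431/2 ≈ -215.50)
Q(-52) - q = 1/36 - 1*(-431/2) = 1/36 + 431/2 = 7759/36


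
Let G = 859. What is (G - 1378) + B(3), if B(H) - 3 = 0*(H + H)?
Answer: -516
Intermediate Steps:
B(H) = 3 (B(H) = 3 + 0*(H + H) = 3 + 0*(2*H) = 3 + 0 = 3)
(G - 1378) + B(3) = (859 - 1378) + 3 = -519 + 3 = -516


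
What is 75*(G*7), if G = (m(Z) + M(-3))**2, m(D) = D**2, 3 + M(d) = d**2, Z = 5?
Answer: 504525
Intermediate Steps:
M(d) = -3 + d**2
G = 961 (G = (5**2 + (-3 + (-3)**2))**2 = (25 + (-3 + 9))**2 = (25 + 6)**2 = 31**2 = 961)
75*(G*7) = 75*(961*7) = 75*6727 = 504525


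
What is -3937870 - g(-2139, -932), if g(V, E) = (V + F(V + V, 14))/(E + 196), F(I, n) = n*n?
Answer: -2898274263/736 ≈ -3.9379e+6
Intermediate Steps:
F(I, n) = n**2
g(V, E) = (196 + V)/(196 + E) (g(V, E) = (V + 14**2)/(E + 196) = (V + 196)/(196 + E) = (196 + V)/(196 + E))
-3937870 - g(-2139, -932) = -3937870 - (196 - 2139)/(196 - 932) = -3937870 - (-1943)/(-736) = -3937870 - (-1)*(-1943)/736 = -3937870 - 1*1943/736 = -3937870 - 1943/736 = -2898274263/736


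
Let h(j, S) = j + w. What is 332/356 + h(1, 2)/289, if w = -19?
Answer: 22385/25721 ≈ 0.87030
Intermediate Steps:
h(j, S) = -19 + j (h(j, S) = j - 19 = -19 + j)
332/356 + h(1, 2)/289 = 332/356 + (-19 + 1)/289 = 332*(1/356) - 18*1/289 = 83/89 - 18/289 = 22385/25721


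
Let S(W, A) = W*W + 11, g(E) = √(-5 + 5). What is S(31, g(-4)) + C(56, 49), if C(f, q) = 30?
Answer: 1002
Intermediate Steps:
g(E) = 0 (g(E) = √0 = 0)
S(W, A) = 11 + W² (S(W, A) = W² + 11 = 11 + W²)
S(31, g(-4)) + C(56, 49) = (11 + 31²) + 30 = (11 + 961) + 30 = 972 + 30 = 1002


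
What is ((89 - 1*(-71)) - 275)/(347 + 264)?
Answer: -115/611 ≈ -0.18822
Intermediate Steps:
((89 - 1*(-71)) - 275)/(347 + 264) = ((89 + 71) - 275)/611 = (160 - 275)*(1/611) = -115*1/611 = -115/611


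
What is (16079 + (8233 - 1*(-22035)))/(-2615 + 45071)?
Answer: 15449/14152 ≈ 1.0916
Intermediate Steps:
(16079 + (8233 - 1*(-22035)))/(-2615 + 45071) = (16079 + (8233 + 22035))/42456 = (16079 + 30268)*(1/42456) = 46347*(1/42456) = 15449/14152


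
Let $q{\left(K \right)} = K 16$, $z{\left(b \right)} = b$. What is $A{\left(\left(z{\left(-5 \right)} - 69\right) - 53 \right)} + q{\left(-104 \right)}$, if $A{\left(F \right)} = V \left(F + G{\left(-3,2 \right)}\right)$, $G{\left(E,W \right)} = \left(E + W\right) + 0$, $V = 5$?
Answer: $-2304$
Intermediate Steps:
$q{\left(K \right)} = 16 K$
$G{\left(E,W \right)} = E + W$
$A{\left(F \right)} = -5 + 5 F$ ($A{\left(F \right)} = 5 \left(F + \left(-3 + 2\right)\right) = 5 \left(F - 1\right) = 5 \left(-1 + F\right) = -5 + 5 F$)
$A{\left(\left(z{\left(-5 \right)} - 69\right) - 53 \right)} + q{\left(-104 \right)} = \left(-5 + 5 \left(\left(-5 - 69\right) - 53\right)\right) + 16 \left(-104\right) = \left(-5 + 5 \left(-74 - 53\right)\right) - 1664 = \left(-5 + 5 \left(-127\right)\right) - 1664 = \left(-5 - 635\right) - 1664 = -640 - 1664 = -2304$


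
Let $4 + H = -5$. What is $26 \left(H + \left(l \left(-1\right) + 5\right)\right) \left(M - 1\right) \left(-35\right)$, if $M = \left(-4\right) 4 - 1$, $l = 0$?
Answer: $-65520$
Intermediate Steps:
$H = -9$ ($H = -4 - 5 = -9$)
$M = -17$ ($M = -16 - 1 = -17$)
$26 \left(H + \left(l \left(-1\right) + 5\right)\right) \left(M - 1\right) \left(-35\right) = 26 \left(-9 + \left(0 \left(-1\right) + 5\right)\right) \left(-17 - 1\right) \left(-35\right) = 26 \left(-9 + \left(0 + 5\right)\right) \left(-18\right) \left(-35\right) = 26 \left(-9 + 5\right) \left(-18\right) \left(-35\right) = 26 \left(\left(-4\right) \left(-18\right)\right) \left(-35\right) = 26 \cdot 72 \left(-35\right) = 1872 \left(-35\right) = -65520$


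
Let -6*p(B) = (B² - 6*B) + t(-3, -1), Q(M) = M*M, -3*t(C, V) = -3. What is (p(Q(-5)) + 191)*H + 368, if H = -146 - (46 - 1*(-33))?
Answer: -24757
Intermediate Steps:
t(C, V) = 1 (t(C, V) = -⅓*(-3) = 1)
Q(M) = M²
p(B) = -⅙ + B - B²/6 (p(B) = -((B² - 6*B) + 1)/6 = -(1 + B² - 6*B)/6 = -⅙ + B - B²/6)
H = -225 (H = -146 - (46 + 33) = -146 - 1*79 = -146 - 79 = -225)
(p(Q(-5)) + 191)*H + 368 = ((-⅙ + (-5)² - ((-5)²)²/6) + 191)*(-225) + 368 = ((-⅙ + 25 - ⅙*25²) + 191)*(-225) + 368 = ((-⅙ + 25 - ⅙*625) + 191)*(-225) + 368 = ((-⅙ + 25 - 625/6) + 191)*(-225) + 368 = (-238/3 + 191)*(-225) + 368 = (335/3)*(-225) + 368 = -25125 + 368 = -24757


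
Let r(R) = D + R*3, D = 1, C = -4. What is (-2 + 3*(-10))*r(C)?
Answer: 352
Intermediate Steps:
r(R) = 1 + 3*R (r(R) = 1 + R*3 = 1 + 3*R)
(-2 + 3*(-10))*r(C) = (-2 + 3*(-10))*(1 + 3*(-4)) = (-2 - 30)*(1 - 12) = -32*(-11) = 352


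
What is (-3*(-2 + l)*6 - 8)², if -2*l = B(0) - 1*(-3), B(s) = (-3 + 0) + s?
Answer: 784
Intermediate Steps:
B(s) = -3 + s
l = 0 (l = -((-3 + 0) - 1*(-3))/2 = -(-3 + 3)/2 = -½*0 = 0)
(-3*(-2 + l)*6 - 8)² = (-3*(-2 + 0)*6 - 8)² = (-3*(-2)*6 - 8)² = (6*6 - 8)² = (36 - 8)² = 28² = 784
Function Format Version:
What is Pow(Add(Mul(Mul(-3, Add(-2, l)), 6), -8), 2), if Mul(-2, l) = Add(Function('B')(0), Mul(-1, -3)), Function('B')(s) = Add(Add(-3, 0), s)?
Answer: 784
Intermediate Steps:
Function('B')(s) = Add(-3, s)
l = 0 (l = Mul(Rational(-1, 2), Add(Add(-3, 0), Mul(-1, -3))) = Mul(Rational(-1, 2), Add(-3, 3)) = Mul(Rational(-1, 2), 0) = 0)
Pow(Add(Mul(Mul(-3, Add(-2, l)), 6), -8), 2) = Pow(Add(Mul(Mul(-3, Add(-2, 0)), 6), -8), 2) = Pow(Add(Mul(Mul(-3, -2), 6), -8), 2) = Pow(Add(Mul(6, 6), -8), 2) = Pow(Add(36, -8), 2) = Pow(28, 2) = 784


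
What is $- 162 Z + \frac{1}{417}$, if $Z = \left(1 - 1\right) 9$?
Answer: $\frac{1}{417} \approx 0.0023981$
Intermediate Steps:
$Z = 0$ ($Z = 0 \cdot 9 = 0$)
$- 162 Z + \frac{1}{417} = \left(-162\right) 0 + \frac{1}{417} = 0 + \frac{1}{417} = \frac{1}{417}$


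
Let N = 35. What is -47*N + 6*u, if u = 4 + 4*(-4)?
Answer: -1717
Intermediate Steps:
u = -12 (u = 4 - 16 = -12)
-47*N + 6*u = -47*35 + 6*(-12) = -1645 - 72 = -1717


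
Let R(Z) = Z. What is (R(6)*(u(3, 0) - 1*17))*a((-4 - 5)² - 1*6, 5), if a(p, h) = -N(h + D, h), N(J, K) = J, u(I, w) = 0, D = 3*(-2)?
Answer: -102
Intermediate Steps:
D = -6
a(p, h) = 6 - h (a(p, h) = -(h - 6) = -(-6 + h) = 6 - h)
(R(6)*(u(3, 0) - 1*17))*a((-4 - 5)² - 1*6, 5) = (6*(0 - 1*17))*(6 - 1*5) = (6*(0 - 17))*(6 - 5) = (6*(-17))*1 = -102*1 = -102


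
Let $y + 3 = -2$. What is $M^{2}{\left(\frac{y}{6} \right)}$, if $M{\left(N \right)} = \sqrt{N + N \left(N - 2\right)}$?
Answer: $\frac{55}{36} \approx 1.5278$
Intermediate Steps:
$y = -5$ ($y = -3 - 2 = -5$)
$M{\left(N \right)} = \sqrt{N + N \left(-2 + N\right)}$
$M^{2}{\left(\frac{y}{6} \right)} = \left(\sqrt{- \frac{5}{6} \left(-1 - \frac{5}{6}\right)}\right)^{2} = \left(\sqrt{\left(-5\right) \frac{1}{6} \left(-1 - \frac{5}{6}\right)}\right)^{2} = \left(\sqrt{- \frac{5 \left(-1 - \frac{5}{6}\right)}{6}}\right)^{2} = \left(\sqrt{\left(- \frac{5}{6}\right) \left(- \frac{11}{6}\right)}\right)^{2} = \left(\sqrt{\frac{55}{36}}\right)^{2} = \left(\frac{\sqrt{55}}{6}\right)^{2} = \frac{55}{36}$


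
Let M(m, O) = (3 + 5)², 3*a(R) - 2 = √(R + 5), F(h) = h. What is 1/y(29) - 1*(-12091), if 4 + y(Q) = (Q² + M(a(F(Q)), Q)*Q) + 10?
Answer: 32681974/2703 ≈ 12091.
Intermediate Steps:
a(R) = ⅔ + √(5 + R)/3 (a(R) = ⅔ + √(R + 5)/3 = ⅔ + √(5 + R)/3)
M(m, O) = 64 (M(m, O) = 8² = 64)
y(Q) = 6 + Q² + 64*Q (y(Q) = -4 + ((Q² + 64*Q) + 10) = -4 + (10 + Q² + 64*Q) = 6 + Q² + 64*Q)
1/y(29) - 1*(-12091) = 1/(6 + 29² + 64*29) - 1*(-12091) = 1/(6 + 841 + 1856) + 12091 = 1/2703 + 12091 = 32681974/2703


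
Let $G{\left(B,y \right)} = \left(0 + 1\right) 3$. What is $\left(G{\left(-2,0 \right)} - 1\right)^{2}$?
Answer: $4$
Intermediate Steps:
$G{\left(B,y \right)} = 3$ ($G{\left(B,y \right)} = 1 \cdot 3 = 3$)
$\left(G{\left(-2,0 \right)} - 1\right)^{2} = \left(3 - 1\right)^{2} = 2^{2} = 4$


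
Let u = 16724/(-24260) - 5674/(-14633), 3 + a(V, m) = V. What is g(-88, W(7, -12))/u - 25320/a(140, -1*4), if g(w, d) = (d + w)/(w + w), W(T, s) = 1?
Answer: -120343518671415/645424301456 ≈ -186.46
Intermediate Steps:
a(V, m) = -3 + V
u = -26767763/88749145 (u = 16724*(-1/24260) - 5674*(-1/14633) = -4181/6065 + 5674/14633 = -26767763/88749145 ≈ -0.30161)
g(w, d) = (d + w)/(2*w) (g(w, d) = (d + w)/((2*w)) = (d + w)*(1/(2*w)) = (d + w)/(2*w))
g(-88, W(7, -12))/u - 25320/a(140, -1*4) = ((½)*(1 - 88)/(-88))/(-26767763/88749145) - 25320/(-3 + 140) = ((½)*(-1/88)*(-87))*(-88749145/26767763) - 25320/137 = (87/176)*(-88749145/26767763) - 25320*1/137 = -7721175615/4711126288 - 25320/137 = -120343518671415/645424301456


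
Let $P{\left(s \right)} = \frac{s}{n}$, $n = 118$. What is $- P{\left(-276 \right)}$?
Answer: $\frac{138}{59} \approx 2.339$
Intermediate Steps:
$P{\left(s \right)} = \frac{s}{118}$
$- P{\left(-276 \right)} = - \frac{-276}{118} = \left(-1\right) \left(- \frac{138}{59}\right) = \frac{138}{59}$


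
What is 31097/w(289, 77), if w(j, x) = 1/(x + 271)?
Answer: 10821756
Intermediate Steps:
w(j, x) = 1/(271 + x)
31097/w(289, 77) = 31097/(1/(271 + 77)) = 31097/(1/348) = 31097*348 = 10821756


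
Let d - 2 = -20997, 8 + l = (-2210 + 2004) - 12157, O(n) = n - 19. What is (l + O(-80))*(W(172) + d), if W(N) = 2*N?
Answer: 257517970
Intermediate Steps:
O(n) = -19 + n
l = -12371 (l = -8 + ((-2210 + 2004) - 12157) = -8 + (-206 - 12157) = -8 - 12363 = -12371)
d = -20995 (d = 2 - 20997 = -20995)
(l + O(-80))*(W(172) + d) = (-12371 + (-19 - 80))*(2*172 - 20995) = (-12371 - 99)*(344 - 20995) = -12470*(-20651) = 257517970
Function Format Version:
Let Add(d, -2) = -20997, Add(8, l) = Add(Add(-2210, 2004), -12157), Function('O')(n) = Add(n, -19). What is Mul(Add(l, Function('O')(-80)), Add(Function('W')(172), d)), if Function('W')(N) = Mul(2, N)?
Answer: 257517970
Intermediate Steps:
Function('O')(n) = Add(-19, n)
l = -12371 (l = Add(-8, Add(Add(-2210, 2004), -12157)) = Add(-8, Add(-206, -12157)) = Add(-8, -12363) = -12371)
d = -20995 (d = Add(2, -20997) = -20995)
Mul(Add(l, Function('O')(-80)), Add(Function('W')(172), d)) = Mul(Add(-12371, Add(-19, -80)), Add(Mul(2, 172), -20995)) = Mul(Add(-12371, -99), Add(344, -20995)) = Mul(-12470, -20651) = 257517970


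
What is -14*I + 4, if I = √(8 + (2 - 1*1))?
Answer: -38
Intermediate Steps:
I = 3 (I = √(8 + (2 - 1)) = √(8 + 1) = √9 = 3)
-14*I + 4 = -14*3 + 4 = -42 + 4 = -38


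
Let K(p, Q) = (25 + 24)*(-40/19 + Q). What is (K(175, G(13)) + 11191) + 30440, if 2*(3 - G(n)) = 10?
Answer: 787167/19 ≈ 41430.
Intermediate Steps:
G(n) = -2 (G(n) = 3 - ½*10 = 3 - 5 = -2)
K(p, Q) = -1960/19 + 49*Q (K(p, Q) = 49*(-40*1/19 + Q) = 49*(-40/19 + Q) = -1960/19 + 49*Q)
(K(175, G(13)) + 11191) + 30440 = ((-1960/19 + 49*(-2)) + 11191) + 30440 = ((-1960/19 - 98) + 11191) + 30440 = (-3822/19 + 11191) + 30440 = 208807/19 + 30440 = 787167/19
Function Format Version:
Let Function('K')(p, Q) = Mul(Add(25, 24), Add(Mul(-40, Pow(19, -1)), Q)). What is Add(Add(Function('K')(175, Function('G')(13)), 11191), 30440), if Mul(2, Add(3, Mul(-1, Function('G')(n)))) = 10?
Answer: Rational(787167, 19) ≈ 41430.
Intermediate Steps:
Function('G')(n) = -2 (Function('G')(n) = Add(3, Mul(Rational(-1, 2), 10)) = Add(3, -5) = -2)
Function('K')(p, Q) = Add(Rational(-1960, 19), Mul(49, Q)) (Function('K')(p, Q) = Mul(49, Add(Mul(-40, Rational(1, 19)), Q)) = Mul(49, Add(Rational(-40, 19), Q)) = Add(Rational(-1960, 19), Mul(49, Q)))
Add(Add(Function('K')(175, Function('G')(13)), 11191), 30440) = Add(Add(Add(Rational(-1960, 19), Mul(49, -2)), 11191), 30440) = Add(Add(Add(Rational(-1960, 19), -98), 11191), 30440) = Add(Add(Rational(-3822, 19), 11191), 30440) = Add(Rational(208807, 19), 30440) = Rational(787167, 19)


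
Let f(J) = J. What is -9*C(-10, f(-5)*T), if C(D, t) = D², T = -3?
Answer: -900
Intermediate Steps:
-9*C(-10, f(-5)*T) = -9*(-10)² = -9*100 = -900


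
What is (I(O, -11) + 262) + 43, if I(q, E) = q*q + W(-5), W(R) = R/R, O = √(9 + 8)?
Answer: 323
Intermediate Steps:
O = √17 ≈ 4.1231
W(R) = 1
I(q, E) = 1 + q² (I(q, E) = q*q + 1 = q² + 1 = 1 + q²)
(I(O, -11) + 262) + 43 = ((1 + (√17)²) + 262) + 43 = ((1 + 17) + 262) + 43 = (18 + 262) + 43 = 280 + 43 = 323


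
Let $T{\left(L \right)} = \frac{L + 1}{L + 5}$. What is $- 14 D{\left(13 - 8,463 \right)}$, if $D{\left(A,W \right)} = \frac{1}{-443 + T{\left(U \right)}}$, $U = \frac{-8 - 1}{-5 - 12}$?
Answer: $\frac{329}{10404} \approx 0.031622$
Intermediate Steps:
$U = \frac{9}{17}$ ($U = - \frac{9}{-17} = \left(-9\right) \left(- \frac{1}{17}\right) = \frac{9}{17} \approx 0.52941$)
$T{\left(L \right)} = \frac{1 + L}{5 + L}$
$D{\left(A,W \right)} = - \frac{47}{20808}$ ($D{\left(A,W \right)} = \frac{1}{-443 + \frac{1 + \frac{9}{17}}{5 + \frac{9}{17}}} = \frac{1}{-443 + \frac{1}{\frac{94}{17}} \cdot \frac{26}{17}} = \frac{1}{-443 + \frac{17}{94} \cdot \frac{26}{17}} = \frac{1}{-443 + \frac{13}{47}} = \frac{1}{- \frac{20808}{47}} = - \frac{47}{20808}$)
$- 14 D{\left(13 - 8,463 \right)} = \left(-14\right) \left(- \frac{47}{20808}\right) = \frac{329}{10404}$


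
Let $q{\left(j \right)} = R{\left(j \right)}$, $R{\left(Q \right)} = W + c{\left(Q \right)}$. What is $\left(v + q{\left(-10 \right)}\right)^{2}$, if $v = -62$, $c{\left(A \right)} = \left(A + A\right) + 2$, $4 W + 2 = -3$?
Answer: $\frac{105625}{16} \approx 6601.6$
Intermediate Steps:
$W = - \frac{5}{4}$ ($W = - \frac{1}{2} + \frac{1}{4} \left(-3\right) = - \frac{1}{2} - \frac{3}{4} = - \frac{5}{4} \approx -1.25$)
$c{\left(A \right)} = 2 + 2 A$ ($c{\left(A \right)} = 2 A + 2 = 2 + 2 A$)
$R{\left(Q \right)} = \frac{3}{4} + 2 Q$ ($R{\left(Q \right)} = - \frac{5}{4} + \left(2 + 2 Q\right) = \frac{3}{4} + 2 Q$)
$q{\left(j \right)} = \frac{3}{4} + 2 j$
$\left(v + q{\left(-10 \right)}\right)^{2} = \left(-62 + \left(\frac{3}{4} + 2 \left(-10\right)\right)\right)^{2} = \left(-62 + \left(\frac{3}{4} - 20\right)\right)^{2} = \left(-62 - \frac{77}{4}\right)^{2} = \left(- \frac{325}{4}\right)^{2} = \frac{105625}{16}$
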